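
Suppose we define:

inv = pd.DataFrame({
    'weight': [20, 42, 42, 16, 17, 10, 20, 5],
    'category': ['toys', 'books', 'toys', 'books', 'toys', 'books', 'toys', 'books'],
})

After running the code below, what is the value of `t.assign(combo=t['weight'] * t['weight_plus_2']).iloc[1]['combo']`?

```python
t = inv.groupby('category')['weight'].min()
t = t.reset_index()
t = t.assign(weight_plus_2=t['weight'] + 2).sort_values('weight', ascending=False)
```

35

group by category, min of weight:
category
books     5
toys     17
Name: weight, dtype: int64
reset_index():
  category  weight
0    books       5
1     toys      17
add column weight_plus_2 = t['weight'] + 2:
  category  weight  weight_plus_2
0    books       5              7
1     toys      17             19
sort by weight descending:
  category  weight  weight_plus_2
1     toys      17             19
0    books       5              7
add column combo = t['weight'] * t['weight_plus_2']:
  category  weight  weight_plus_2  combo
1     toys      17             19    323
0    books       5              7     35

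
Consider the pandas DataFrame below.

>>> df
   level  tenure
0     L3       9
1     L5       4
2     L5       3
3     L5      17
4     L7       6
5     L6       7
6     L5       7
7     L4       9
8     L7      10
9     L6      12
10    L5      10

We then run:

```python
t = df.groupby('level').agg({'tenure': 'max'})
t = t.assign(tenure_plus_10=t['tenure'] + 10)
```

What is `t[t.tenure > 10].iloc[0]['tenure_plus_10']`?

group by level, max of tenure:
       tenure
level        
L3          9
L4          9
L5         17
L6         12
L7         10
add column tenure_plus_10 = t['tenure'] + 10:
       tenure  tenure_plus_10
level                        
L3          9              19
L4          9              19
L5         17              27
L6         12              22
L7         10              20
filter rows where tenure > 10:
       tenure  tenure_plus_10
level                        
L5         17              27
L6         12              22
Reading off the value at position 0, column 'tenure_plus_10', we get 27.

27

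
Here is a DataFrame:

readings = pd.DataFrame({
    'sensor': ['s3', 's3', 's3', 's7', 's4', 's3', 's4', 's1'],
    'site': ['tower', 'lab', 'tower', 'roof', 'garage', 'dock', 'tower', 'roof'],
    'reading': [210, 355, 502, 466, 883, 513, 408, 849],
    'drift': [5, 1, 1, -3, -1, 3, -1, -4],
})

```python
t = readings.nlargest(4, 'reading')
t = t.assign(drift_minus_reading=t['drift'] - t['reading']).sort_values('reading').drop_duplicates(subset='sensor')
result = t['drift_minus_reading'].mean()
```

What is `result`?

-746.0

take 4 rows with largest reading:
  sensor    site  reading  drift
4     s4  garage      883     -1
7     s1    roof      849     -4
5     s3    dock      513      3
2     s3   tower      502      1
add column drift_minus_reading = t['drift'] - t['reading']:
  sensor    site  reading  drift  drift_minus_reading
4     s4  garage      883     -1                 -884
7     s1    roof      849     -4                 -853
5     s3    dock      513      3                 -510
2     s3   tower      502      1                 -501
sort by reading:
  sensor    site  reading  drift  drift_minus_reading
2     s3   tower      502      1                 -501
5     s3    dock      513      3                 -510
7     s1    roof      849     -4                 -853
4     s4  garage      883     -1                 -884
drop duplicate sensor (keep=first):
  sensor    site  reading  drift  drift_minus_reading
2     s3   tower      502      1                 -501
7     s1    roof      849     -4                 -853
4     s4  garage      883     -1                 -884
So mean() = -746.0.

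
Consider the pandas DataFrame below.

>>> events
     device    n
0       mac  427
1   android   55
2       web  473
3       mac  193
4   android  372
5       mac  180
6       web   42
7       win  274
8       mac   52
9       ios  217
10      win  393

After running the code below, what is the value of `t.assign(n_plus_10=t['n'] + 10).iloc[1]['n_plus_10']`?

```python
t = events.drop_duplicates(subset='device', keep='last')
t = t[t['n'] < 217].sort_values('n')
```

62

drop duplicate device (keep=last):
     device    n
4   android  372
6       web   42
8       mac   52
9       ios  217
10      win  393
filter rows where n < 217:
  device   n
6    web  42
8    mac  52
sort by n:
  device   n
6    web  42
8    mac  52
add column n_plus_10 = t['n'] + 10:
  device   n  n_plus_10
6    web  42         52
8    mac  52         62
Finally, value at position 1, column 'n_plus_10' = 62.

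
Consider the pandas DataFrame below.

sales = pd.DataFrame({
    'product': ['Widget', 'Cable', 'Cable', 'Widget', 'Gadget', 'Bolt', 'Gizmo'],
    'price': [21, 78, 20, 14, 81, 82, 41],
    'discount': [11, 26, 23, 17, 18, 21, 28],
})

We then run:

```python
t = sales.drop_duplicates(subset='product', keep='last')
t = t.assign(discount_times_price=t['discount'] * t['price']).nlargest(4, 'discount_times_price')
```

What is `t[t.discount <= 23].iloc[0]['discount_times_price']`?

1722

drop duplicate product (keep=last):
  product  price  discount
2   Cable     20        23
3  Widget     14        17
4  Gadget     81        18
5    Bolt     82        21
6   Gizmo     41        28
add column discount_times_price = t['discount'] * t['price']:
  product  price  discount  discount_times_price
2   Cable     20        23                   460
3  Widget     14        17                   238
4  Gadget     81        18                  1458
5    Bolt     82        21                  1722
6   Gizmo     41        28                  1148
take 4 rows with largest discount_times_price:
  product  price  discount  discount_times_price
5    Bolt     82        21                  1722
4  Gadget     81        18                  1458
6   Gizmo     41        28                  1148
2   Cable     20        23                   460
filter rows where discount <= 23:
  product  price  discount  discount_times_price
5    Bolt     82        21                  1722
4  Gadget     81        18                  1458
2   Cable     20        23                   460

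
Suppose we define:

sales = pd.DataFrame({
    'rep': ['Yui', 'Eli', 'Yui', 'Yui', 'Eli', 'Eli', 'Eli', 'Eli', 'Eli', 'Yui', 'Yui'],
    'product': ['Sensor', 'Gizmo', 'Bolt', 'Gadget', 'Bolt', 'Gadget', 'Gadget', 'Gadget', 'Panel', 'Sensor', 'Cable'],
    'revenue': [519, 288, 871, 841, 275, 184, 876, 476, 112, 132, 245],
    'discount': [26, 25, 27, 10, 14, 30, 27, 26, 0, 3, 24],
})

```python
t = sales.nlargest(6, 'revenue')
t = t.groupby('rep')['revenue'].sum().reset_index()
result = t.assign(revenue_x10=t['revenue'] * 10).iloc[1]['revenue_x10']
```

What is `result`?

22310

take 6 rows with largest revenue:
   rep product  revenue  discount
6  Eli  Gadget      876        27
2  Yui    Bolt      871        27
3  Yui  Gadget      841        10
0  Yui  Sensor      519        26
7  Eli  Gadget      476        26
1  Eli   Gizmo      288        25
group by rep, sum of revenue:
rep
Eli    1640
Yui    2231
Name: revenue, dtype: int64
reset_index():
   rep  revenue
0  Eli     1640
1  Yui     2231
add column revenue_x10 = t['revenue'] * 10:
   rep  revenue  revenue_x10
0  Eli     1640        16400
1  Yui     2231        22310
Taking the value at position 1, column 'revenue_x10' gives 22310.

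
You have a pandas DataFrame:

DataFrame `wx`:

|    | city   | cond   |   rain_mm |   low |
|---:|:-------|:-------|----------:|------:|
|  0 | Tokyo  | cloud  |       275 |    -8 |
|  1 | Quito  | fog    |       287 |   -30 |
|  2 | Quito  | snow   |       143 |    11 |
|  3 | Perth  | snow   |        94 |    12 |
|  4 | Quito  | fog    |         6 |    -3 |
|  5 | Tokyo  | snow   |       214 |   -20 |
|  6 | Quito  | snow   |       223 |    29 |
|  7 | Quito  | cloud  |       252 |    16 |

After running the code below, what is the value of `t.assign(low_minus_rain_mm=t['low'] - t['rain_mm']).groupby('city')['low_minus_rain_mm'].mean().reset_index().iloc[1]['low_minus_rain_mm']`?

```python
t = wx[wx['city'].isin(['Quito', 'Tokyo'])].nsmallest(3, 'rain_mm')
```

filter rows where city in ['Quito', 'Tokyo']:
    city   cond  rain_mm  low
0  Tokyo  cloud      275   -8
1  Quito    fog      287  -30
2  Quito   snow      143   11
4  Quito    fog        6   -3
5  Tokyo   snow      214  -20
6  Quito   snow      223   29
7  Quito  cloud      252   16
take 3 rows with smallest rain_mm:
    city  cond  rain_mm  low
4  Quito   fog        6   -3
2  Quito  snow      143   11
5  Tokyo  snow      214  -20
add column low_minus_rain_mm = t['low'] - t['rain_mm']:
    city  cond  rain_mm  low  low_minus_rain_mm
4  Quito   fog        6   -3                 -9
2  Quito  snow      143   11               -132
5  Tokyo  snow      214  -20               -234
group by city, mean of low_minus_rain_mm:
city
Quito    -70.5
Tokyo   -234.0
Name: low_minus_rain_mm, dtype: float64
reset_index():
    city  low_minus_rain_mm
0  Quito              -70.5
1  Tokyo             -234.0
So iloc[1]['low_minus_rain_mm'] = -234.0.

-234.0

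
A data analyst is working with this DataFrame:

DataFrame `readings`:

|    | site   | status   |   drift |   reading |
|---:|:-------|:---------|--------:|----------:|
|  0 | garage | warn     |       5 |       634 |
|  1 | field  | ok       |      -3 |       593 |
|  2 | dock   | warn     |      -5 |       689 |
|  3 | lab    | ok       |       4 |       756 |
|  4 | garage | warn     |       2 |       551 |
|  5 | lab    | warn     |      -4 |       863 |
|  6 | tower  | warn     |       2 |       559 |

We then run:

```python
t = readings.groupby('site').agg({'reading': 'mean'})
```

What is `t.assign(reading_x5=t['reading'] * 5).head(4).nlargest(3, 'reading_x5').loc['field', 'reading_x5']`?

2965.0

group by site, mean of reading:
        reading
site           
dock      689.0
field     593.0
garage    592.5
lab       809.5
tower     559.0
add column reading_x5 = t['reading'] * 5:
        reading  reading_x5
site                       
dock      689.0      3445.0
field     593.0      2965.0
garage    592.5      2962.5
lab       809.5      4047.5
tower     559.0      2795.0
take first 4 rows:
        reading  reading_x5
site                       
dock      689.0      3445.0
field     593.0      2965.0
garage    592.5      2962.5
lab       809.5      4047.5
take 3 rows with largest reading_x5:
       reading  reading_x5
site                      
lab      809.5      4047.5
dock     689.0      3445.0
field    593.0      2965.0
So loc['field', 'reading_x5'] = 2965.0.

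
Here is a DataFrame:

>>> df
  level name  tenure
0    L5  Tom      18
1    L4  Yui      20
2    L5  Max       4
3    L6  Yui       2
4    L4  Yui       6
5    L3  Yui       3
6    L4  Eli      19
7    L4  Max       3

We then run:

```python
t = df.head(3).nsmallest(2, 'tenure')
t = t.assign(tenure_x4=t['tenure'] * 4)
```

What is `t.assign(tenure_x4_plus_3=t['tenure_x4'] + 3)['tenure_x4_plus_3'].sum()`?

take first 3 rows:
  level name  tenure
0    L5  Tom      18
1    L4  Yui      20
2    L5  Max       4
take 2 rows with smallest tenure:
  level name  tenure
2    L5  Max       4
0    L5  Tom      18
add column tenure_x4 = t['tenure'] * 4:
  level name  tenure  tenure_x4
2    L5  Max       4         16
0    L5  Tom      18         72
add column tenure_x4_plus_3 = t['tenure_x4'] + 3:
  level name  tenure  tenure_x4  tenure_x4_plus_3
2    L5  Max       4         16                19
0    L5  Tom      18         72                75

94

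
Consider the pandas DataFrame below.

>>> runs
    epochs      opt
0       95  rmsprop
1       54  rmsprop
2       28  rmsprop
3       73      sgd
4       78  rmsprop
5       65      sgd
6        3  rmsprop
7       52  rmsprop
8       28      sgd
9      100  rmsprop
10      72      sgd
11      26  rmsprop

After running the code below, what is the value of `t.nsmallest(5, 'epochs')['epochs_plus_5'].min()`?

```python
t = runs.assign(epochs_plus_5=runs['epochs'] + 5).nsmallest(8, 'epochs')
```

add column epochs_plus_5 = runs['epochs'] + 5:
    epochs      opt  epochs_plus_5
0       95  rmsprop            100
1       54  rmsprop             59
2       28  rmsprop             33
3       73      sgd             78
4       78  rmsprop             83
5       65      sgd             70
6        3  rmsprop              8
7       52  rmsprop             57
8       28      sgd             33
9      100  rmsprop            105
10      72      sgd             77
11      26  rmsprop             31
take 8 rows with smallest epochs:
    epochs      opt  epochs_plus_5
6        3  rmsprop              8
11      26  rmsprop             31
2       28  rmsprop             33
8       28      sgd             33
7       52  rmsprop             57
1       54  rmsprop             59
5       65      sgd             70
10      72      sgd             77
take 5 rows with smallest epochs:
    epochs      opt  epochs_plus_5
6        3  rmsprop              8
11      26  rmsprop             31
2       28  rmsprop             33
8       28      sgd             33
7       52  rmsprop             57
So min() = 8.

8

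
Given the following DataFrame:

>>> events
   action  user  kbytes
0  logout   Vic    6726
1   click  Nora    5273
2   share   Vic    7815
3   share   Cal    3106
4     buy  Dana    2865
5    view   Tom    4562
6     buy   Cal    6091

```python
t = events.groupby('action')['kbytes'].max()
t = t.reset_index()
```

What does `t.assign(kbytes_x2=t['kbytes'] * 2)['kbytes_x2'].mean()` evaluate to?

group by action, max of kbytes:
action
buy       6091
click     5273
logout    6726
share     7815
view      4562
Name: kbytes, dtype: int64
reset_index():
   action  kbytes
0     buy    6091
1   click    5273
2  logout    6726
3   share    7815
4    view    4562
add column kbytes_x2 = t['kbytes'] * 2:
   action  kbytes  kbytes_x2
0     buy    6091      12182
1   click    5273      10546
2  logout    6726      13452
3   share    7815      15630
4    view    4562       9124

12186.8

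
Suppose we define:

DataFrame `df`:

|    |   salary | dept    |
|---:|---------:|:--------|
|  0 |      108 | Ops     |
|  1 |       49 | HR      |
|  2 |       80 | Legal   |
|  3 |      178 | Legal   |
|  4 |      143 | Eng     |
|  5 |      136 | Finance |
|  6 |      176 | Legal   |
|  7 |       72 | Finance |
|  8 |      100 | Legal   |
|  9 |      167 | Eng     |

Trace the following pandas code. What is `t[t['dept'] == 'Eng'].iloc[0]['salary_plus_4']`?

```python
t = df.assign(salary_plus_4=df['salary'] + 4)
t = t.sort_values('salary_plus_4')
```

147

add column salary_plus_4 = df['salary'] + 4:
   salary     dept  salary_plus_4
0     108      Ops            112
1      49       HR             53
2      80    Legal             84
3     178    Legal            182
4     143      Eng            147
5     136  Finance            140
6     176    Legal            180
7      72  Finance             76
8     100    Legal            104
9     167      Eng            171
sort by salary_plus_4:
   salary     dept  salary_plus_4
1      49       HR             53
7      72  Finance             76
2      80    Legal             84
8     100    Legal            104
0     108      Ops            112
5     136  Finance            140
4     143      Eng            147
9     167      Eng            171
6     176    Legal            180
3     178    Legal            182
filter rows where dept == 'Eng':
   salary dept  salary_plus_4
4     143  Eng            147
9     167  Eng            171
Then the value at position 0, column 'salary_plus_4': 147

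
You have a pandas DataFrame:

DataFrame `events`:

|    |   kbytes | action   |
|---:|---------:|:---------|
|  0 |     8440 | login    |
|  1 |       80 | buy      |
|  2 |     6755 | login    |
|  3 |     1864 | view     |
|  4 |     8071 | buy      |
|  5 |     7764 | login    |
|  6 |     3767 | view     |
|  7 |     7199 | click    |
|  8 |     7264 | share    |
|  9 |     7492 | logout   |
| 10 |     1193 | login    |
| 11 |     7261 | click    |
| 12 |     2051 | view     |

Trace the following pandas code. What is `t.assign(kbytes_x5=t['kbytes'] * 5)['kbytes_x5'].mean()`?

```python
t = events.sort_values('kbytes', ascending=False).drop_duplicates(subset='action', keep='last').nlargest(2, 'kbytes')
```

36890.0

sort by kbytes descending:
    kbytes  action
0     8440   login
4     8071     buy
5     7764   login
9     7492  logout
8     7264   share
11    7261   click
7     7199   click
2     6755   login
6     3767    view
12    2051    view
3     1864    view
10    1193   login
1       80     buy
drop duplicate action (keep=last):
    kbytes  action
9     7492  logout
8     7264   share
7     7199   click
3     1864    view
10    1193   login
1       80     buy
take 2 rows with largest kbytes:
   kbytes  action
9    7492  logout
8    7264   share
add column kbytes_x5 = t['kbytes'] * 5:
   kbytes  action  kbytes_x5
9    7492  logout      37460
8    7264   share      36320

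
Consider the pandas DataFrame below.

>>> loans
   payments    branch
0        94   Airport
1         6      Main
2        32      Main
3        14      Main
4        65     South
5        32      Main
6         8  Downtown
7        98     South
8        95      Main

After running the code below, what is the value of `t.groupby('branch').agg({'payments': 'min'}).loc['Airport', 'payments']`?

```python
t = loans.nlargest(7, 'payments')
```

take 7 rows with largest payments:
   payments   branch
7        98    South
8        95     Main
0        94  Airport
4        65    South
2        32     Main
5        32     Main
3        14     Main
group by branch, min of payments:
         payments
branch           
Airport        94
Main           14
South          65

94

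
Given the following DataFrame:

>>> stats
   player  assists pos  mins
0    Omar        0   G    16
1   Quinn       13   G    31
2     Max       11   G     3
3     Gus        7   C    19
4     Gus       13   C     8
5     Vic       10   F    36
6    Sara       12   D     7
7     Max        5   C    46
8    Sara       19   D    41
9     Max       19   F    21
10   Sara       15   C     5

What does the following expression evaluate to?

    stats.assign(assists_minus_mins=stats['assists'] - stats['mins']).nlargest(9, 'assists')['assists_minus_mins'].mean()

add column assists_minus_mins = stats['assists'] - stats['mins']:
   player  assists pos  mins  assists_minus_mins
0    Omar        0   G    16                 -16
1   Quinn       13   G    31                 -18
2     Max       11   G     3                   8
3     Gus        7   C    19                 -12
4     Gus       13   C     8                   5
5     Vic       10   F    36                 -26
6    Sara       12   D     7                   5
7     Max        5   C    46                 -41
8    Sara       19   D    41                 -22
9     Max       19   F    21                  -2
10   Sara       15   C     5                  10
take 9 rows with largest assists:
   player  assists pos  mins  assists_minus_mins
8    Sara       19   D    41                 -22
9     Max       19   F    21                  -2
10   Sara       15   C     5                  10
1   Quinn       13   G    31                 -18
4     Gus       13   C     8                   5
6    Sara       12   D     7                   5
2     Max       11   G     3                   8
5     Vic       10   F    36                 -26
3     Gus        7   C    19                 -12
So mean() = -5.77777777778.

-5.77777777778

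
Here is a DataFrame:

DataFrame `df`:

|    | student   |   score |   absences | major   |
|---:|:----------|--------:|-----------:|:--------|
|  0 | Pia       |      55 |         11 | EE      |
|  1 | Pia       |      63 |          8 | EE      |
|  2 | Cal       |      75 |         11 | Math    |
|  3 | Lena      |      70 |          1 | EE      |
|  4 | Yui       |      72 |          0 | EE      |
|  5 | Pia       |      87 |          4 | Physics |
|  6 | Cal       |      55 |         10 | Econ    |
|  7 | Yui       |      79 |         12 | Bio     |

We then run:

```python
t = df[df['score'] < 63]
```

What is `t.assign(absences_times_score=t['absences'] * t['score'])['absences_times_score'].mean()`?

filter rows where score < 63:
  student  score  absences major
0     Pia     55        11    EE
6     Cal     55        10  Econ
add column absences_times_score = t['absences'] * t['score']:
  student  score  absences major  absences_times_score
0     Pia     55        11    EE                   605
6     Cal     55        10  Econ                   550
Hence 577.5.

577.5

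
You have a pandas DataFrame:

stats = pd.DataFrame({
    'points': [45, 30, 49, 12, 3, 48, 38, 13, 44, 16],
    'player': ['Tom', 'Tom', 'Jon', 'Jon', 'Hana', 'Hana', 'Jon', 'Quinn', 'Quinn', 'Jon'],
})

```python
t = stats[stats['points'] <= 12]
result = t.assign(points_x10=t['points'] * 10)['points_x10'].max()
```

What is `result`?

120

filter rows where points <= 12:
   points player
3      12    Jon
4       3   Hana
add column points_x10 = t['points'] * 10:
   points player  points_x10
3      12    Jon         120
4       3   Hana          30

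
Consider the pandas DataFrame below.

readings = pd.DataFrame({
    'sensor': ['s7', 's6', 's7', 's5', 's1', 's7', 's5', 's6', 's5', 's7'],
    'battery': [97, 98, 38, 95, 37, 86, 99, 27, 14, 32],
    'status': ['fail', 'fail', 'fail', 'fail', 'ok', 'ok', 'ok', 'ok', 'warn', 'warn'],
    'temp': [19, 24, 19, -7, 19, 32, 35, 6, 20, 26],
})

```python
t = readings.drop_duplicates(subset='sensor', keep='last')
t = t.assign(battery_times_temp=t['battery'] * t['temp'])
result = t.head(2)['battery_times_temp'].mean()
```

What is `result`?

432.5

drop duplicate sensor (keep=last):
  sensor  battery status  temp
4     s1       37     ok    19
7     s6       27     ok     6
8     s5       14   warn    20
9     s7       32   warn    26
add column battery_times_temp = t['battery'] * t['temp']:
  sensor  battery status  temp  battery_times_temp
4     s1       37     ok    19                 703
7     s6       27     ok     6                 162
8     s5       14   warn    20                 280
9     s7       32   warn    26                 832
take first 2 rows:
  sensor  battery status  temp  battery_times_temp
4     s1       37     ok    19                 703
7     s6       27     ok     6                 162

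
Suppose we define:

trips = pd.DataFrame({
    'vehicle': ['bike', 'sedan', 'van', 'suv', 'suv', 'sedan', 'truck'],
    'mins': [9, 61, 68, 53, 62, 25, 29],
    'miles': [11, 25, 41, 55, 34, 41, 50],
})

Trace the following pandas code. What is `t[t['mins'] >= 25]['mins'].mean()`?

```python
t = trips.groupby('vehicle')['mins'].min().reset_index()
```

43.75

group by vehicle, min of mins:
vehicle
bike      9
sedan    25
suv      53
truck    29
van      68
Name: mins, dtype: int64
reset_index():
  vehicle  mins
0    bike     9
1   sedan    25
2     suv    53
3   truck    29
4     van    68
filter rows where mins >= 25:
  vehicle  mins
1   sedan    25
2     suv    53
3   truck    29
4     van    68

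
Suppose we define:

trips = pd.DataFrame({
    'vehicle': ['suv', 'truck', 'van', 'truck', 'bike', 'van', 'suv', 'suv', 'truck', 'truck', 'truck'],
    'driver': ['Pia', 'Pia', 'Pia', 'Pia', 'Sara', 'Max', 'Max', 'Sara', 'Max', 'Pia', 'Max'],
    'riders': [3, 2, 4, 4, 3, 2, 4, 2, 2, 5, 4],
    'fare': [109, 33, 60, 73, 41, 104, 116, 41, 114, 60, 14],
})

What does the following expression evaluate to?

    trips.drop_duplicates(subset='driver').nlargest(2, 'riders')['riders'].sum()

drop duplicate driver (keep=first):
  vehicle driver  riders  fare
0     suv    Pia       3   109
4    bike   Sara       3    41
5     van    Max       2   104
take 2 rows with largest riders:
  vehicle driver  riders  fare
0     suv    Pia       3   109
4    bike   Sara       3    41
So sum() = 6.

6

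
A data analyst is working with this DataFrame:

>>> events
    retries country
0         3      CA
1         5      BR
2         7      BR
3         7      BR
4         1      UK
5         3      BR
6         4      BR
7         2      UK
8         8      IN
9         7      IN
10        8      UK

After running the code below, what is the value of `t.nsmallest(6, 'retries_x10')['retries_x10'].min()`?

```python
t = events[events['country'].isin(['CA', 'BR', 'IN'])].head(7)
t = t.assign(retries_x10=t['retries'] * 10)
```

filter rows where country in ['CA', 'BR', 'IN']:
   retries country
0        3      CA
1        5      BR
2        7      BR
3        7      BR
5        3      BR
6        4      BR
8        8      IN
9        7      IN
take first 7 rows:
   retries country
0        3      CA
1        5      BR
2        7      BR
3        7      BR
5        3      BR
6        4      BR
8        8      IN
add column retries_x10 = t['retries'] * 10:
   retries country  retries_x10
0        3      CA           30
1        5      BR           50
2        7      BR           70
3        7      BR           70
5        3      BR           30
6        4      BR           40
8        8      IN           80
take 6 rows with smallest retries_x10:
   retries country  retries_x10
0        3      CA           30
5        3      BR           30
6        4      BR           40
1        5      BR           50
2        7      BR           70
3        7      BR           70
The min of column 'retries_x10' is 30.

30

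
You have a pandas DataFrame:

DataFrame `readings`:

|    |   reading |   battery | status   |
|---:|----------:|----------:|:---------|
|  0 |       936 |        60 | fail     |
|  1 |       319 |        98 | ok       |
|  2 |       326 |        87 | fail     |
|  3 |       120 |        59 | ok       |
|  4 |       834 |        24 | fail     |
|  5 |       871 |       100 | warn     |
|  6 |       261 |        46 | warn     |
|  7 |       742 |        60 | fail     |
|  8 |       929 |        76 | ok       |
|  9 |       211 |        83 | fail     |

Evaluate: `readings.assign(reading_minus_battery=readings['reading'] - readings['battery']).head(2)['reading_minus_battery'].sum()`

add column reading_minus_battery = readings['reading'] - readings['battery']:
   reading  battery status  reading_minus_battery
0      936       60   fail                    876
1      319       98     ok                    221
2      326       87   fail                    239
3      120       59     ok                     61
4      834       24   fail                    810
5      871      100   warn                    771
6      261       46   warn                    215
7      742       60   fail                    682
8      929       76     ok                    853
9      211       83   fail                    128
take first 2 rows:
   reading  battery status  reading_minus_battery
0      936       60   fail                    876
1      319       98     ok                    221

1097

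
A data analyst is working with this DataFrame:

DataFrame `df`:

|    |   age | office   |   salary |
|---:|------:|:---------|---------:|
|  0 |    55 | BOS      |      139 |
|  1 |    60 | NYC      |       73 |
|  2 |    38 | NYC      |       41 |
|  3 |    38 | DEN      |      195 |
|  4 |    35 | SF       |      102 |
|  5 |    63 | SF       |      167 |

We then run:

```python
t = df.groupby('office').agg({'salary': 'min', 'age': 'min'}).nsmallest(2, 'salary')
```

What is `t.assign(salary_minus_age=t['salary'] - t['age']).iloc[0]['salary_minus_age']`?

3

group by office: min(salary), min(age):
        salary  age
office             
BOS        139   55
DEN        195   38
NYC         41   38
SF         102   35
take 2 rows with smallest salary:
        salary  age
office             
NYC         41   38
SF         102   35
add column salary_minus_age = t['salary'] - t['age']:
        salary  age  salary_minus_age
office                               
NYC         41   38                 3
SF         102   35                67
Reading off the value at position 0, column 'salary_minus_age', we get 3.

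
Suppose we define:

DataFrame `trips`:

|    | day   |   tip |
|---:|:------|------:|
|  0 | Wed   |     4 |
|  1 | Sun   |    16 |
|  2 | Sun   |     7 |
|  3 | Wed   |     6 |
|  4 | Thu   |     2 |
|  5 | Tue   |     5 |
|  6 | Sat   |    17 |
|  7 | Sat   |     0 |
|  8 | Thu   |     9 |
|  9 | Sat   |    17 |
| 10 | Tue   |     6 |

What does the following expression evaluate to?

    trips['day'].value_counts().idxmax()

Sat

value_counts of day:
day
Sat    3
Wed    2
Sun    2
Thu    2
Tue    2
Name: count, dtype: int64
Then the label with the largest value: Sat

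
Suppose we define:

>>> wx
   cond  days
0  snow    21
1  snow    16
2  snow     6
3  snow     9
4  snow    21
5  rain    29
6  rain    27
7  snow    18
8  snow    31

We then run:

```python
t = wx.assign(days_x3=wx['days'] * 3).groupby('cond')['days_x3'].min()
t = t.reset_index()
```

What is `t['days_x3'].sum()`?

add column days_x3 = wx['days'] * 3:
   cond  days  days_x3
0  snow    21       63
1  snow    16       48
2  snow     6       18
3  snow     9       27
4  snow    21       63
5  rain    29       87
6  rain    27       81
7  snow    18       54
8  snow    31       93
group by cond, min of days_x3:
cond
rain    81
snow    18
Name: days_x3, dtype: int64
reset_index():
   cond  days_x3
0  rain       81
1  snow       18
Taking the sum of column 'days_x3' gives 99.

99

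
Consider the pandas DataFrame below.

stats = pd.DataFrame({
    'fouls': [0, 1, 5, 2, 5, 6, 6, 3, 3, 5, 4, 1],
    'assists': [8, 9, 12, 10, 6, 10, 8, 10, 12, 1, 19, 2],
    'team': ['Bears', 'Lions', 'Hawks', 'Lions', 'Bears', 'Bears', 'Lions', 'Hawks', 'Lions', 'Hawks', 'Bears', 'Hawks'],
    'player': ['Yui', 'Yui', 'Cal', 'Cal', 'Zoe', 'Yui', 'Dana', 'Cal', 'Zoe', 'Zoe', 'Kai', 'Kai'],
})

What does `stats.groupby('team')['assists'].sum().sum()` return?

group by team, sum of assists:
team
Bears    43
Hawks    25
Lions    39
Name: assists, dtype: int64

107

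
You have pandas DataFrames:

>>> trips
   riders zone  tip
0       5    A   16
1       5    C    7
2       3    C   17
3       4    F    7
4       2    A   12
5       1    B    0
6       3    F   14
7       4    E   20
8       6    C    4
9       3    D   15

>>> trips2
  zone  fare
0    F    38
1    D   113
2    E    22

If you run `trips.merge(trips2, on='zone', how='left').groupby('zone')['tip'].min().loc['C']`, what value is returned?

merge on 'zone' (how='left') → 10 rows:
   riders zone  tip   fare
0       5    A   16    NaN
1       5    C    7    NaN
2       3    C   17    NaN
3       4    F    7   38.0
4       2    A   12    NaN
5       1    B    0    NaN
6       3    F   14   38.0
7       4    E   20   22.0
8       6    C    4    NaN
9       3    D   15  113.0
group by zone, min of tip:
zone
A    12
B     0
C     4
D    15
E    20
F     7
Name: tip, dtype: int64

4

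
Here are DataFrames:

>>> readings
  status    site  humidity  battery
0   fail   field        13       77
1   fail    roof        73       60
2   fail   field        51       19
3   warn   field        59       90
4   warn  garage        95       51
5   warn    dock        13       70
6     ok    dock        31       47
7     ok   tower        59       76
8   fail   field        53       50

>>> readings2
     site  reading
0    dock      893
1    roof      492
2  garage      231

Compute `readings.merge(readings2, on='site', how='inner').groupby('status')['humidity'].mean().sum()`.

158.0

merge on 'site' (how='inner') → 4 rows:
  status    site  humidity  battery  reading
0   fail    roof        73       60      492
1   warn  garage        95       51      231
2   warn    dock        13       70      893
3     ok    dock        31       47      893
group by status, mean of humidity:
status
fail    73.0
ok      31.0
warn    54.0
Name: humidity, dtype: float64
sum of the resulting series → 158.0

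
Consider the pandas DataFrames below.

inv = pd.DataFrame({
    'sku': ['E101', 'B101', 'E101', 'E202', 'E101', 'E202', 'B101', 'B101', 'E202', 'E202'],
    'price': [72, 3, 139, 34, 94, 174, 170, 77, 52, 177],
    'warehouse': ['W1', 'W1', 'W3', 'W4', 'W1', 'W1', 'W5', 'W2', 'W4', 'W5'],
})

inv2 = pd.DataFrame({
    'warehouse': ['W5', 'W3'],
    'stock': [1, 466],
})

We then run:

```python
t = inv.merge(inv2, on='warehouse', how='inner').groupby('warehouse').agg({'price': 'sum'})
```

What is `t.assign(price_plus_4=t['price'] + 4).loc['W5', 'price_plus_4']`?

351

merge on 'warehouse' (how='inner') → 3 rows:
    sku  price warehouse  stock
0  E101    139        W3    466
1  B101    170        W5      1
2  E202    177        W5      1
group by warehouse, sum of price:
           price
warehouse       
W3           139
W5           347
add column price_plus_4 = t['price'] + 4:
           price  price_plus_4
warehouse                     
W3           139           143
W5           347           351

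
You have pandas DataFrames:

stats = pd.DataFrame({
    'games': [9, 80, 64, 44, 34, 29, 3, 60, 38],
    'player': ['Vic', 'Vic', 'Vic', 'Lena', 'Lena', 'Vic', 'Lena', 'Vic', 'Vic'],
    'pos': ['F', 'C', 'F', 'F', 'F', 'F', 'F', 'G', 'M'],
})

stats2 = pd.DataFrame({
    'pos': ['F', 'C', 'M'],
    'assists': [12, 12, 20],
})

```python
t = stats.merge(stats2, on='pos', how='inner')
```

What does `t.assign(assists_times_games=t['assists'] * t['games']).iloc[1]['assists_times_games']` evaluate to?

960

merge on 'pos' (how='inner') → 8 rows:
   games player pos  assists
0      9    Vic   F       12
1     80    Vic   C       12
2     64    Vic   F       12
3     44   Lena   F       12
4     34   Lena   F       12
5     29    Vic   F       12
6      3   Lena   F       12
7     38    Vic   M       20
add column assists_times_games = t['assists'] * t['games']:
   games player pos  assists  assists_times_games
0      9    Vic   F       12                  108
1     80    Vic   C       12                  960
2     64    Vic   F       12                  768
3     44   Lena   F       12                  528
4     34   Lena   F       12                  408
5     29    Vic   F       12                  348
6      3   Lena   F       12                   36
7     38    Vic   M       20                  760
Then the value at position 1, column 'assists_times_games': 960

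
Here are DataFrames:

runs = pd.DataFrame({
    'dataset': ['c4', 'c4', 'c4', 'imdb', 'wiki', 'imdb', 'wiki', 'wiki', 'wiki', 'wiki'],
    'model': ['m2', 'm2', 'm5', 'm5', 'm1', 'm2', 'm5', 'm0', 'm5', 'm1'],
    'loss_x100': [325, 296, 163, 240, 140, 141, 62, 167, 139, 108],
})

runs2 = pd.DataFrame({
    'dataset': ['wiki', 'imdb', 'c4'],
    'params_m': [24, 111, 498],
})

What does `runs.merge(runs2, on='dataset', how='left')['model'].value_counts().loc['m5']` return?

4

merge on 'dataset' (how='left') → 10 rows:
  dataset model  loss_x100  params_m
0      c4    m2        325       498
1      c4    m2        296       498
2      c4    m5        163       498
3    imdb    m5        240       111
4    wiki    m1        140        24
5    imdb    m2        141       111
6    wiki    m5         62        24
7    wiki    m0        167        24
8    wiki    m5        139        24
9    wiki    m1        108        24
value_counts of model:
model
m5    4
m2    3
m1    2
m0    1
Name: count, dtype: int64
So loc['m5'] = 4.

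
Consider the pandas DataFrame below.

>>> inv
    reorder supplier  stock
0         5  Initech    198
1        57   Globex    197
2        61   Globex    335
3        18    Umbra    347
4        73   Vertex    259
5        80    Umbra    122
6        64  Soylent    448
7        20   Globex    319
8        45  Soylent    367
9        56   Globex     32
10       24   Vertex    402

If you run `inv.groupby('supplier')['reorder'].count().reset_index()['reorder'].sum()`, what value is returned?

11

group by supplier, count of reorder:
supplier
Globex     4
Initech    1
Soylent    2
Umbra      2
Vertex     2
Name: reorder, dtype: int64
reset_index():
  supplier  reorder
0   Globex        4
1  Initech        1
2  Soylent        2
3    Umbra        2
4   Vertex        2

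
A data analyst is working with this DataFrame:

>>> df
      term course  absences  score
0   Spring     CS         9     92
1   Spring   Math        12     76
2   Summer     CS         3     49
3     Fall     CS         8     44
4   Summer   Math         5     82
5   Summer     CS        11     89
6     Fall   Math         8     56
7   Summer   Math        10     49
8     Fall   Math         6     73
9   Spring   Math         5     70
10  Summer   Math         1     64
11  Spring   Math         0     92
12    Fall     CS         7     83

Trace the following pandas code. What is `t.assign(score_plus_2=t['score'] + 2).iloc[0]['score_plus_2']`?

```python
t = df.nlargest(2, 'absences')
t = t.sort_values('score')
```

78

take 2 rows with largest absences:
     term course  absences  score
1  Spring   Math        12     76
5  Summer     CS        11     89
sort by score:
     term course  absences  score
1  Spring   Math        12     76
5  Summer     CS        11     89
add column score_plus_2 = t['score'] + 2:
     term course  absences  score  score_plus_2
1  Spring   Math        12     76            78
5  Summer     CS        11     89            91
Reading off the value at position 0, column 'score_plus_2', we get 78.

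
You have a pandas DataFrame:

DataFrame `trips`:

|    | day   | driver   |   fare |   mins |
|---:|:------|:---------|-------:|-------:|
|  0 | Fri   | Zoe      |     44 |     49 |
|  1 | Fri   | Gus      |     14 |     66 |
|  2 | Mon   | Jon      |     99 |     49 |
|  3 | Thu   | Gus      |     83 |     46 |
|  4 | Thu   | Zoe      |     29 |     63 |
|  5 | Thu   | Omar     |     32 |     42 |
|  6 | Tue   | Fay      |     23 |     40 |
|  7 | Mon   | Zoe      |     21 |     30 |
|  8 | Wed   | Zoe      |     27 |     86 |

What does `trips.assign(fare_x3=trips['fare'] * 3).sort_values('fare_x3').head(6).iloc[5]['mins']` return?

42

add column fare_x3 = trips['fare'] * 3:
   day driver  fare  mins  fare_x3
0  Fri    Zoe    44    49      132
1  Fri    Gus    14    66       42
2  Mon    Jon    99    49      297
3  Thu    Gus    83    46      249
4  Thu    Zoe    29    63       87
5  Thu   Omar    32    42       96
6  Tue    Fay    23    40       69
7  Mon    Zoe    21    30       63
8  Wed    Zoe    27    86       81
sort by fare_x3:
   day driver  fare  mins  fare_x3
1  Fri    Gus    14    66       42
7  Mon    Zoe    21    30       63
6  Tue    Fay    23    40       69
8  Wed    Zoe    27    86       81
4  Thu    Zoe    29    63       87
5  Thu   Omar    32    42       96
0  Fri    Zoe    44    49      132
3  Thu    Gus    83    46      249
2  Mon    Jon    99    49      297
take first 6 rows:
   day driver  fare  mins  fare_x3
1  Fri    Gus    14    66       42
7  Mon    Zoe    21    30       63
6  Tue    Fay    23    40       69
8  Wed    Zoe    27    86       81
4  Thu    Zoe    29    63       87
5  Thu   Omar    32    42       96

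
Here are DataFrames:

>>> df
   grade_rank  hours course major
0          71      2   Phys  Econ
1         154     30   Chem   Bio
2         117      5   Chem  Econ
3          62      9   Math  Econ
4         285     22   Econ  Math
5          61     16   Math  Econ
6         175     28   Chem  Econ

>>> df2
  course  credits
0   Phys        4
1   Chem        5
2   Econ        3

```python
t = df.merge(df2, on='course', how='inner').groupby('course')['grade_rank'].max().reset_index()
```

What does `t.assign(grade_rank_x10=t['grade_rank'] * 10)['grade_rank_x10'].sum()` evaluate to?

merge on 'course' (how='inner') → 5 rows:
   grade_rank  hours course major  credits
0          71      2   Phys  Econ        4
1         154     30   Chem   Bio        5
2         117      5   Chem  Econ        5
3         285     22   Econ  Math        3
4         175     28   Chem  Econ        5
group by course, max of grade_rank:
course
Chem    175
Econ    285
Phys     71
Name: grade_rank, dtype: int64
reset_index():
  course  grade_rank
0   Chem         175
1   Econ         285
2   Phys          71
add column grade_rank_x10 = t['grade_rank'] * 10:
  course  grade_rank  grade_rank_x10
0   Chem         175            1750
1   Econ         285            2850
2   Phys          71             710
Reading off the sum of column 'grade_rank_x10', we get 5310.

5310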